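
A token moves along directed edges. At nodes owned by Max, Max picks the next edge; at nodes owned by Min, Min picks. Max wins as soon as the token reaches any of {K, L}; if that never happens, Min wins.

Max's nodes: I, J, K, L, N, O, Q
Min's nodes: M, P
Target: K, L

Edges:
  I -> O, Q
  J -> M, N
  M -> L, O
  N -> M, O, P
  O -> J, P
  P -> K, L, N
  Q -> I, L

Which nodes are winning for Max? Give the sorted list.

I, K, L, Q

A0 = {K, L}
A1: add {Q} — Q (Max) has Q→L.
A2: add {I} — I (Max) has I→Q.
A3 = A2; e.g. J (Max) has no edge into A2. Fixed point.
Max's winning region = {I, K, L, Q}.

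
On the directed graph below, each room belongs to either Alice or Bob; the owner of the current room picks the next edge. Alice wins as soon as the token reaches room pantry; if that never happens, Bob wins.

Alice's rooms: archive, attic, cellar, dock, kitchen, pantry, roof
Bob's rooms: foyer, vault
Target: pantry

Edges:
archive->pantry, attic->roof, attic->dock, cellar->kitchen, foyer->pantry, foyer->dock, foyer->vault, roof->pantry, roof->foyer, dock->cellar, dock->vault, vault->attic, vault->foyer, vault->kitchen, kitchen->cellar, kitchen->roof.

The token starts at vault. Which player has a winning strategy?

A0 = {pantry}
A1: add {archive, roof} — archive (Alice) has archive→pantry; roof (Alice) has roof→pantry.
A2: add {attic, kitchen} — attic (Alice) has attic→roof; kitchen (Alice) has kitchen→roof.
A3: add {cellar} — cellar (Alice) has cellar→kitchen.
A4: add {dock} — dock (Alice) has dock→cellar.
A5 = A4; e.g. foyer (Bob) can still go to vault. Fixed point.
vault never enters the attractor, so Bob can avoid the target forever.

Bob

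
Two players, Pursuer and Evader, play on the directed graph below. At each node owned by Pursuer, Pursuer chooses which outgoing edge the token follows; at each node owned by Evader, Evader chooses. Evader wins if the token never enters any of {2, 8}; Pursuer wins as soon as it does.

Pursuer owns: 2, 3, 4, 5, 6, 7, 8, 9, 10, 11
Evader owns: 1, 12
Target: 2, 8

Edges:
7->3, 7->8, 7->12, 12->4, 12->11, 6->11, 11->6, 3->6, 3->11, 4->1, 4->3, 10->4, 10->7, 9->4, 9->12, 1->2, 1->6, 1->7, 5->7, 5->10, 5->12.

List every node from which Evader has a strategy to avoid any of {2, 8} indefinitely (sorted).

A0 = {2, 8}
A1: add {7} — 7 (Pursuer) has 7→8.
A2: add {5, 10} — 5 (Pursuer) has 5→7; 10 (Pursuer) has 10→7.
A3 = A2; e.g. 1 (Evader) can still go to 6. Fixed point.
Pursuer's attractor = {2, 5, 7, 8, 10}; Evader avoids the target exactly from the complement.

1, 3, 4, 6, 9, 11, 12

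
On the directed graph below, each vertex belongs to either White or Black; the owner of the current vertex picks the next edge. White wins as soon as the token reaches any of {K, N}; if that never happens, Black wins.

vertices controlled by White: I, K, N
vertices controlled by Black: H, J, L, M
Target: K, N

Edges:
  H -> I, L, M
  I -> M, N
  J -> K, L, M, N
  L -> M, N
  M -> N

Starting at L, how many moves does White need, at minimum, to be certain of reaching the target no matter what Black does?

A0 = {K, N}
A1: add {I, M} — I (White) has I→N; M (Black): all of {N} already in.
A2: add {L} — L (Black): all of {M, N} already in.
L enters the attractor at level 2, so White can force the target in 2 moves from there.

2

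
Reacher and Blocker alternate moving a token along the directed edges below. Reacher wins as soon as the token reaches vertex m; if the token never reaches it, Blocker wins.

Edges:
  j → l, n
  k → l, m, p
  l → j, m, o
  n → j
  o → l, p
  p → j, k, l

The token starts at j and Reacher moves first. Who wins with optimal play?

Blocker

Track states (vertex, player-to-move).
A0 = {(m,Reacher), (m,Blocker)}
A1: add {(k,Reacher), (l,Reacher)}.
A2 = A1; e.g. (j,Reacher) stays out. (j,Reacher) never enters ⇒ Blocker avoids the target.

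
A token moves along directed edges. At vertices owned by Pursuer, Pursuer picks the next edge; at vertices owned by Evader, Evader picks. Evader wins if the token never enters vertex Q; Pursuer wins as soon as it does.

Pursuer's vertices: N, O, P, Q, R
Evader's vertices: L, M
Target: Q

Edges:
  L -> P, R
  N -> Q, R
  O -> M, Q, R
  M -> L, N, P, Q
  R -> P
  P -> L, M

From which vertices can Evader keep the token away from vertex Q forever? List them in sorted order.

A0 = {Q}
A1: add {N, O} — N (Pursuer) has N→Q; O (Pursuer) has O→Q.
A2 = A1; e.g. L (Evader) can still go to P. Fixed point.
Pursuer's attractor = {N, O, Q}; Evader avoids the target exactly from the complement.

L, M, P, R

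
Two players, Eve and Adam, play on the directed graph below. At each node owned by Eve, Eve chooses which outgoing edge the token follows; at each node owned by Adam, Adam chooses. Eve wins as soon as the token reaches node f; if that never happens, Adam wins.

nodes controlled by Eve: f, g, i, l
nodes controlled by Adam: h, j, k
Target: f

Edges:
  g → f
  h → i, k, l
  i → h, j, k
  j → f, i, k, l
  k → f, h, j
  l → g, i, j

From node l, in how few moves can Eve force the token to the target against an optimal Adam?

2

A0 = {f}
A1: add {g} — g (Eve) has g→f.
A2: add {l} — l (Eve) has l→g.
A3 = A2; e.g. h (Adam) can still go to i. Fixed point.
l enters the attractor at level 2, so Eve can force the target in 2 moves from there.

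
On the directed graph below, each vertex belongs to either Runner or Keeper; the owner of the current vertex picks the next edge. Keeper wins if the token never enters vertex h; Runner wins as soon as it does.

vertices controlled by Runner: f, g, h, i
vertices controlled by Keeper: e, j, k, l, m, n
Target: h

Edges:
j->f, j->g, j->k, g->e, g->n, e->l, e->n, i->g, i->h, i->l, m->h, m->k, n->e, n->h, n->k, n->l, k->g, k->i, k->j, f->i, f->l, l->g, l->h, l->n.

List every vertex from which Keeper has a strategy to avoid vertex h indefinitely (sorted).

A0 = {h}
A1: add {i} — i (Runner) has i→h.
A2: add {f} — f (Runner) has f→i.
A3 = A2; e.g. e (Keeper) can still go to l. Fixed point.
Runner's attractor = {f, h, i}; Keeper avoids the target exactly from the complement.

e, g, j, k, l, m, n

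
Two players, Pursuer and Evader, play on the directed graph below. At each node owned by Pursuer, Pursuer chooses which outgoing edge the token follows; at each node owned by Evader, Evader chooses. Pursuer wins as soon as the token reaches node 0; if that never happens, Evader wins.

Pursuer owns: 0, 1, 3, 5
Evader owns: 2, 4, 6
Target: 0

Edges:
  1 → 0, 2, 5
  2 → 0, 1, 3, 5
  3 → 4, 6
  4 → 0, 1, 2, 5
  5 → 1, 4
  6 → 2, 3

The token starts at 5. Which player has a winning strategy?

Pursuer

A0 = {0}
A1: add {1} — 1 (Pursuer) has 1→0.
A2: add {5} — 5 (Pursuer) has 5→1.
A3 = A2; e.g. 2 (Evader) can still go to 3. Fixed point.
5 ∈ A2, so Pursuer can force the target.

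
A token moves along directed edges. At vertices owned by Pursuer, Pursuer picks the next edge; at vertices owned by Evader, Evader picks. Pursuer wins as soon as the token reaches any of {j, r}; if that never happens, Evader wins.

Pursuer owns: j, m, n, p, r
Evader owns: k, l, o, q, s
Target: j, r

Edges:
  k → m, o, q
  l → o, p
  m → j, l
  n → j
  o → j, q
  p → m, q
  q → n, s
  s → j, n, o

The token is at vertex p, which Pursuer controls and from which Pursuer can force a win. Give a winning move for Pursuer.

A0 = {j, r}
A1: add {m, n} — m (Pursuer) has m→j; n (Pursuer) has n→j.
A2: add {p} — p (Pursuer) has p→m.
A3 = A2; e.g. k (Evader) can still go to o. Fixed point.
From p, successor m is in the attractor (rank 1); the other successor q is not.

m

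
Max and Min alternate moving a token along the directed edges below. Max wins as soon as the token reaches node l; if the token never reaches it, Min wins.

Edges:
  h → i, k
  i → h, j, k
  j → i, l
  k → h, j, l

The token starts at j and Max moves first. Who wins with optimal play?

Track states (vertex, player-to-move).
A0 = {(l,Max), (l,Min)}
A1: add {(j,Max), (k,Max)}.
(j,Max) ∈ A1 ⇒ Max forces the target.

Max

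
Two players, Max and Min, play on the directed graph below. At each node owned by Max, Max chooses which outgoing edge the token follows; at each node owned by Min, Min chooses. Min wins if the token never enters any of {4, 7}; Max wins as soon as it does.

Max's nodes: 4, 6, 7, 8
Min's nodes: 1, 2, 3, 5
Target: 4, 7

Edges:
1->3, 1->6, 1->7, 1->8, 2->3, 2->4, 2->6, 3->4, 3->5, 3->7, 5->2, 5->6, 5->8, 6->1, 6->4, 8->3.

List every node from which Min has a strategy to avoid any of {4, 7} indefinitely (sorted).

A0 = {4, 7}
A1: add {6} — 6 (Max) has 6→4.
A2 = A1; e.g. 1 (Min) can still go to 3. Fixed point.
Max's attractor = {4, 6, 7}; Min avoids the target exactly from the complement.

1, 2, 3, 5, 8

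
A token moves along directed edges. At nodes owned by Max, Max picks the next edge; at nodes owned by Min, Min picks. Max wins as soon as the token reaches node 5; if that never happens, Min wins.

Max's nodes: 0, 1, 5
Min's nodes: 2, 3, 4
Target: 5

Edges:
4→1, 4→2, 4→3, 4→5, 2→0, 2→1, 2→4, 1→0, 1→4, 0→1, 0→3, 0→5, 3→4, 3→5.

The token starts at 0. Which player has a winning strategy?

A0 = {5}
A1: add {0} — 0 (Max) has 0→5.
0 ∈ A1, so Max can force the target.

Max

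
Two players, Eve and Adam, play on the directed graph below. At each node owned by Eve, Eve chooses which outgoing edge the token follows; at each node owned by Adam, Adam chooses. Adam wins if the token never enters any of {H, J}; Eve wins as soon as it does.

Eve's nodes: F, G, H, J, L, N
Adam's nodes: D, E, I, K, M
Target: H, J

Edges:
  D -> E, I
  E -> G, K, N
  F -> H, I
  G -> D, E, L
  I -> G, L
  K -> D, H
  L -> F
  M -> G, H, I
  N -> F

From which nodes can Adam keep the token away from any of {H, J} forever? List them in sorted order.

A0 = {H, J}
A1: add {F} — F (Eve) has F→H.
A2: add {L, N} — L (Eve) has L→F; N (Eve) has N→F.
A3: add {G} — G (Eve) has G→L.
A4: add {I} — I (Adam): all of {G, L} already in.
A5: add {M} — M (Adam): all of {G, H, I} already in.
A6 = A5; e.g. D (Adam) can still go to E. Fixed point.
Eve's attractor = {F, G, H, I, J, L, M, N}; Adam avoids the target exactly from the complement.

D, E, K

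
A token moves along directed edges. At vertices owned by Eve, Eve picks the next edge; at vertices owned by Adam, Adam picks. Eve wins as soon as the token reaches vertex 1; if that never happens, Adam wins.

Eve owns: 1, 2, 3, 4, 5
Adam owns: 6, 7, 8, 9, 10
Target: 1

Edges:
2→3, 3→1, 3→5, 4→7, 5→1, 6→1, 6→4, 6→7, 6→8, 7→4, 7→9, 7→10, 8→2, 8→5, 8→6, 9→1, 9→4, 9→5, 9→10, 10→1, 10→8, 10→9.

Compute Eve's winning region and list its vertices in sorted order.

A0 = {1}
A1: add {3, 5} — 3 (Eve) has 3→1; 5 (Eve) has 5→1.
A2: add {2} — 2 (Eve) has 2→3.
A3 = A2; e.g. 4 (Eve) has no edge into A2. Fixed point.
Eve's winning region = {1, 2, 3, 5}.

1, 2, 3, 5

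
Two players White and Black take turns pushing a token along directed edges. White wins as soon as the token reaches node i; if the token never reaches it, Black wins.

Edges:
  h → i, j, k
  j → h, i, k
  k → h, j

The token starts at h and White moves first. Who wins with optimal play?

Track states (vertex, player-to-move).
A0 = {(i,White), (i,Black)}
A1: add {(h,White), (j,White)}.
(h,White) ∈ A1 ⇒ White forces the target.

White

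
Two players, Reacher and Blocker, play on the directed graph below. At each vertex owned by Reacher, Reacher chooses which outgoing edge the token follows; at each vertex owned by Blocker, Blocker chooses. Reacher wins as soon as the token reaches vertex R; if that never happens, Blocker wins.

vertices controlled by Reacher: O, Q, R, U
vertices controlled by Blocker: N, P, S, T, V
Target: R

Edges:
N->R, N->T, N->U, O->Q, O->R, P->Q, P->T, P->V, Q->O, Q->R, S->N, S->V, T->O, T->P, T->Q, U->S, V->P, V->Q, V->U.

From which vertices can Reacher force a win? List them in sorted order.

A0 = {R}
A1: add {O, Q} — O (Reacher) has O→R; Q (Reacher) has Q→R.
A2 = A1; e.g. N (Blocker) can still go to T. Fixed point.
Reacher's winning region = {O, Q, R}.

O, Q, R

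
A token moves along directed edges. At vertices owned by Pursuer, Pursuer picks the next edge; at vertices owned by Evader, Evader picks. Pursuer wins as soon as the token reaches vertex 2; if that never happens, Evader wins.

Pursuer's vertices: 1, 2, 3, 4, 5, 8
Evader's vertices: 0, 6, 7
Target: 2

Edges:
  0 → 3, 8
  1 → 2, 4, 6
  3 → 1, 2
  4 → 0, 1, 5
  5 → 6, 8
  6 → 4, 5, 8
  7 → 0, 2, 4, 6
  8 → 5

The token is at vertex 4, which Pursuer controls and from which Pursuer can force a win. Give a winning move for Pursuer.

1

A0 = {2}
A1: add {1, 3} — 1 (Pursuer) has 1→2; 3 (Pursuer) has 3→2.
A2: add {4} — 4 (Pursuer) has 4→1.
A3 = A2; e.g. 0 (Evader) can still go to 8. Fixed point.
From 4, successor 1 is in the attractor (rank 1); the other successors 0, 5 are not.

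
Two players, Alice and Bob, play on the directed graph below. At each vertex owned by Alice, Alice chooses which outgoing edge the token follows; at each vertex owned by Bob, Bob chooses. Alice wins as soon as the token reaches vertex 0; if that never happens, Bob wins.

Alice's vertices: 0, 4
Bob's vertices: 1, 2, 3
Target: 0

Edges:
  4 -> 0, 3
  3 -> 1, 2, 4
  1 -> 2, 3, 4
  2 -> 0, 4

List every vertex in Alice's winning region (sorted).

A0 = {0}
A1: add {4} — 4 (Alice) has 4→0.
A2: add {2} — 2 (Bob): all of {0, 4} already in.
A3 = A2; e.g. 1 (Bob) can still go to 3. Fixed point.
Alice's winning region = {0, 2, 4}.

0, 2, 4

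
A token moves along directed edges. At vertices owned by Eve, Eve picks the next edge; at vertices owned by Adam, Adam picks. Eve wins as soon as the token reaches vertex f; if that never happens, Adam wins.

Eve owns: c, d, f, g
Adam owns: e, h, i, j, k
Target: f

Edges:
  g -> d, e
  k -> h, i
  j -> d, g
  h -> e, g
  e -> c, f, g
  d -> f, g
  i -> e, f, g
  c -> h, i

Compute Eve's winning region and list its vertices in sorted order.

d, f, g, j

A0 = {f}
A1: add {d} — d (Eve) has d→f.
A2: add {g} — g (Eve) has g→d.
A3: add {j} — j (Adam): all of {d, g} already in.
A4 = A3; e.g. c (Eve) has no edge into A3. Fixed point.
Eve's winning region = {d, f, g, j}.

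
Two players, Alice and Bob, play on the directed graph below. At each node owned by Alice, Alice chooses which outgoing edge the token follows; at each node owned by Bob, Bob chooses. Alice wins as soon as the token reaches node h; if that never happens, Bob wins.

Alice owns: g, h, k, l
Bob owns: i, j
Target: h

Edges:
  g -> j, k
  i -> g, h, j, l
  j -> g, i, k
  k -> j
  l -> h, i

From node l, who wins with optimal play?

A0 = {h}
A1: add {l} — l (Alice) has l→h.
A2 = A1; e.g. g (Alice) has no edge into A1. Fixed point.
l ∈ A1, so Alice can force the target.

Alice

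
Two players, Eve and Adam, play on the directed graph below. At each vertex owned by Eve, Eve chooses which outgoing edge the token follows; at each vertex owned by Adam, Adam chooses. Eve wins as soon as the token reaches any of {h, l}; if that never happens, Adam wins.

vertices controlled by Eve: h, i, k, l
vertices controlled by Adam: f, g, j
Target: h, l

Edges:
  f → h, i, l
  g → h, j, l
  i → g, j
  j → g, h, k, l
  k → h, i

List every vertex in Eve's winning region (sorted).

A0 = {h, l}
A1: add {k} — k (Eve) has k→h.
A2 = A1; e.g. f (Adam) can still go to i. Fixed point.
Eve's winning region = {h, k, l}.

h, k, l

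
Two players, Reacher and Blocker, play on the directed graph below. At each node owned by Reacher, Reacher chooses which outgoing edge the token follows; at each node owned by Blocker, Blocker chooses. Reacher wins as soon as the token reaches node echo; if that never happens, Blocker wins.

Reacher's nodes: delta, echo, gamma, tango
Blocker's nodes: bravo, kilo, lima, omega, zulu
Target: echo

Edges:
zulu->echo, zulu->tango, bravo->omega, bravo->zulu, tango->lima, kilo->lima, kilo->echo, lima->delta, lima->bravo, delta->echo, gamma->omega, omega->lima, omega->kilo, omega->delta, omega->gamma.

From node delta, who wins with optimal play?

Reacher

A0 = {echo}
A1: add {delta} — delta (Reacher) has delta→echo.
A2 = A1; e.g. lima (Blocker) can still go to bravo. Fixed point.
delta ∈ A1, so Reacher can force the target.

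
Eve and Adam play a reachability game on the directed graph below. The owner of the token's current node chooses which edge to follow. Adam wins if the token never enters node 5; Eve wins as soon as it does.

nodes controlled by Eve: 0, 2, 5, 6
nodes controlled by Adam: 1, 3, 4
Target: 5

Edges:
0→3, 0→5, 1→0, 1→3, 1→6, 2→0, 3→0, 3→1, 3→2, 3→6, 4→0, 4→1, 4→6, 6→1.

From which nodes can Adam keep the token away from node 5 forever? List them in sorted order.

A0 = {5}
A1: add {0} — 0 (Eve) has 0→5.
A2: add {2} — 2 (Eve) has 2→0.
A3 = A2; e.g. 1 (Adam) can still go to 3. Fixed point.
Eve's attractor = {0, 2, 5}; Adam avoids the target exactly from the complement.

1, 3, 4, 6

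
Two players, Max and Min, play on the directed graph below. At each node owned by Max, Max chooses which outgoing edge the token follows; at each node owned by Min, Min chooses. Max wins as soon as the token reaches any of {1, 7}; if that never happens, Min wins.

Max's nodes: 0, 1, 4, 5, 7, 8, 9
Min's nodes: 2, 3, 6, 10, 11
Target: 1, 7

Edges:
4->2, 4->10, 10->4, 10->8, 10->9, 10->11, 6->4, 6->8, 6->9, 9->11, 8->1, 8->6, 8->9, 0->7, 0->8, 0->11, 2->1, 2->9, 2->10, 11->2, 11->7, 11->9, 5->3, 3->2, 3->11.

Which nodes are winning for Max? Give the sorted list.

A0 = {1, 7}
A1: add {0, 8} — 0 (Max) has 0→7; 8 (Max) has 8→1.
A2 = A1; e.g. 2 (Min) can still go to 9. Fixed point.
Max's winning region = {0, 1, 7, 8}.

0, 1, 7, 8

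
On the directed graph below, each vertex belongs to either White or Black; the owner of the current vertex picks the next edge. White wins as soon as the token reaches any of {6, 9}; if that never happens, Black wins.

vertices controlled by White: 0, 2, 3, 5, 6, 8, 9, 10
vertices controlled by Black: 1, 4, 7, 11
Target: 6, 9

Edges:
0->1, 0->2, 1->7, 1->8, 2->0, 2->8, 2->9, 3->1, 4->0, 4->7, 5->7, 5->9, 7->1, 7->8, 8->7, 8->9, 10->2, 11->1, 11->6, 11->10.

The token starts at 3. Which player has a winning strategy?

Black

A0 = {6, 9}
A1: add {2, 5, 8} — 2 (White) has 2→9; 5 (White) has 5→9; 8 (White) has 8→9.
A2: add {0, 10} — 0 (White) has 0→2; 10 (White) has 10→2.
A3 = A2; e.g. 1 (Black) can still go to 7. Fixed point.
3 never enters the attractor, so Black can avoid the target forever.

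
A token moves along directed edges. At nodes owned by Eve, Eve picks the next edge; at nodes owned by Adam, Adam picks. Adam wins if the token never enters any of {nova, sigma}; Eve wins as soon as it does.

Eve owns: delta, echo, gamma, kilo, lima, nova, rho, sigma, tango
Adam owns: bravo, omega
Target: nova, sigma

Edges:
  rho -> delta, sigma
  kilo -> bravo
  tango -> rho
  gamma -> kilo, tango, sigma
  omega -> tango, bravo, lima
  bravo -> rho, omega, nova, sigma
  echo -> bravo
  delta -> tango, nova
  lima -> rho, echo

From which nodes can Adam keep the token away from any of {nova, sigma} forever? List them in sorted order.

A0 = {nova, sigma}
A1: add {delta, gamma, rho} — rho (Eve) has rho→sigma; gamma (Eve) has gamma→sigma; delta (Eve) has delta→nova.
A2: add {lima, tango} — tango (Eve) has tango→rho; lima (Eve) has lima→rho.
A3 = A2; e.g. kilo (Eve) has no edge into A2. Fixed point.
Eve's attractor = {delta, gamma, lima, nova, rho, sigma, tango}; Adam avoids the target exactly from the complement.

bravo, echo, kilo, omega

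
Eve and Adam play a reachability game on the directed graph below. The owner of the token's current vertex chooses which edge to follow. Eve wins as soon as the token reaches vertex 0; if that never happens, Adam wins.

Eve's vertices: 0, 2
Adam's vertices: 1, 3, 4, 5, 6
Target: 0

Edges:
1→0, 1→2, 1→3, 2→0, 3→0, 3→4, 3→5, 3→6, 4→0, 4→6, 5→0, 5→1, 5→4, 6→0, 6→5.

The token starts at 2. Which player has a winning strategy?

Eve

A0 = {0}
A1: add {2} — 2 (Eve) has 2→0.
A2 = A1; e.g. 1 (Adam) can still go to 3. Fixed point.
2 ∈ A1, so Eve can force the target.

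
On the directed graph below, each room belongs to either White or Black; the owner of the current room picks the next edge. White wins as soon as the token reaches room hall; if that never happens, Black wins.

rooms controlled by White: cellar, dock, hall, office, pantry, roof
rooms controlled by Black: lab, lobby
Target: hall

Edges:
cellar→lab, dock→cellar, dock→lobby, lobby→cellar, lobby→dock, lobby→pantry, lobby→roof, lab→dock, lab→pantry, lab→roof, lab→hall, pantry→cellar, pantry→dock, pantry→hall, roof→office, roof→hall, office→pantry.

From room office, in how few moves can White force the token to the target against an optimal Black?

A0 = {hall}
A1: add {pantry, roof} — pantry (White) has pantry→hall; roof (White) has roof→hall.
A2: add {office} — office (White) has office→pantry.
A3 = A2; e.g. cellar (White) has no edge into A2. Fixed point.
office enters the attractor at level 2, so White can force the target in 2 moves from there.

2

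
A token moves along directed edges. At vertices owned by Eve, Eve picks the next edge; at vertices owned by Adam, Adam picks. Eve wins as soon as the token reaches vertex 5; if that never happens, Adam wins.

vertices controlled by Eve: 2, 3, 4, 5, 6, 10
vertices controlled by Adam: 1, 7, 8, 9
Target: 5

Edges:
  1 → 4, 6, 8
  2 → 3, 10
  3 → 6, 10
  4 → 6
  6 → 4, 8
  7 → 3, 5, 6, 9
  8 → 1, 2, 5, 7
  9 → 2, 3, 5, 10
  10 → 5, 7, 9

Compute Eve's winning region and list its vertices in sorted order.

A0 = {5}
A1: add {10} — 10 (Eve) has 10→5.
A2: add {2, 3} — 2 (Eve) has 2→10; 3 (Eve) has 3→10.
A3: add {9} — 9 (Adam): all of {2, 3, 5, 10} already in.
A4 = A3; e.g. 1 (Adam) can still go to 4. Fixed point.
Eve's winning region = {2, 3, 5, 9, 10}.

2, 3, 5, 9, 10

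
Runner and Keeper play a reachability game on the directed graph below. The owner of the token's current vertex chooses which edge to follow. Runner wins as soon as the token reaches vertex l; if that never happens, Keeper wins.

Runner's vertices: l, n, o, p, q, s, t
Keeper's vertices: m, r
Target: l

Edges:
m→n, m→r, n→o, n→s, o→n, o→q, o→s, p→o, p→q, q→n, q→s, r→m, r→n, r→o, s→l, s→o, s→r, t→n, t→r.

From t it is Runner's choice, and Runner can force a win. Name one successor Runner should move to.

A0 = {l}
A1: add {s} — s (Runner) has s→l.
A2: add {n, o, q} — n (Runner) has n→s; o (Runner) has o→s; q (Runner) has q→s.
A3: add {p, t} — p (Runner) has p→o; t (Runner) has t→n.
A4 = A3; e.g. m (Keeper) can still go to r. Fixed point.
From t, successor n is in the attractor (rank 2); the other successor r is not.

n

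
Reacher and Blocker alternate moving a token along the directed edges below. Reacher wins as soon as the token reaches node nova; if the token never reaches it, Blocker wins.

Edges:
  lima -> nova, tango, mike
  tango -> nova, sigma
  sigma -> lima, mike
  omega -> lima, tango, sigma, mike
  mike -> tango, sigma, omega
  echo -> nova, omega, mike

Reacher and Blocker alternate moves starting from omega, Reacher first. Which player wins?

Blocker

Track states (vertex, player-to-move).
A0 = {(nova,Reacher), (nova,Blocker)}
A1: add {(lima,Reacher), (tango,Reacher), (echo,Reacher)}.
A2 = A1; e.g. (lima,Blocker) stays out. (omega,Reacher) never enters ⇒ Blocker avoids the target.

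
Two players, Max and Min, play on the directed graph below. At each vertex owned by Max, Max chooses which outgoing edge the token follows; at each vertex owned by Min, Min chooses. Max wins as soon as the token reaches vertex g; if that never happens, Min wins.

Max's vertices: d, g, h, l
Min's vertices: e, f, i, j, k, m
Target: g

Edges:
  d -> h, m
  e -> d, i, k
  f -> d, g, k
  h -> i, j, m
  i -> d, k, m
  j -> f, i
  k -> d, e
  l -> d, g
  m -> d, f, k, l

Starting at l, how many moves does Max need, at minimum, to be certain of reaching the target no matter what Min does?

A0 = {g}
A1: add {l} — l (Max) has l→g.
A2 = A1; e.g. d (Max) has no edge into A1. Fixed point.
l enters the attractor at level 1, so Max can force the target in 1 move from there.

1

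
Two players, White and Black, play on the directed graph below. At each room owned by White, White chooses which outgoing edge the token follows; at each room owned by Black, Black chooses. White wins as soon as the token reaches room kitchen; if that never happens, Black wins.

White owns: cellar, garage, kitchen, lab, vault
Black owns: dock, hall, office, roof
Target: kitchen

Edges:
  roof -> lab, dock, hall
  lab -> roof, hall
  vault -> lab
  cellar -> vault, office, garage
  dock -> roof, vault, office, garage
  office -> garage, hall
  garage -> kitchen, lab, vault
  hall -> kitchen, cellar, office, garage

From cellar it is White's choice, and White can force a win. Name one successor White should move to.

A0 = {kitchen}
A1: add {garage} — garage (White) has garage→kitchen.
A2: add {cellar} — cellar (White) has cellar→garage.
A3 = A2; e.g. roof (Black) can still go to lab. Fixed point.
From cellar, successor garage is in the attractor (rank 1); the other successors office, vault are not.

garage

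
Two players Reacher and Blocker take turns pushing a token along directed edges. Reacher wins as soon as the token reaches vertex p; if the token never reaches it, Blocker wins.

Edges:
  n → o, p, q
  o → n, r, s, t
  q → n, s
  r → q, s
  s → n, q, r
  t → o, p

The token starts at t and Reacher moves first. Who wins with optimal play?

Reacher

Track states (vertex, player-to-move).
A0 = {(p,Reacher), (p,Blocker)}
A1: add {(n,Reacher), (t,Reacher)}.
(t,Reacher) ∈ A1 ⇒ Reacher forces the target.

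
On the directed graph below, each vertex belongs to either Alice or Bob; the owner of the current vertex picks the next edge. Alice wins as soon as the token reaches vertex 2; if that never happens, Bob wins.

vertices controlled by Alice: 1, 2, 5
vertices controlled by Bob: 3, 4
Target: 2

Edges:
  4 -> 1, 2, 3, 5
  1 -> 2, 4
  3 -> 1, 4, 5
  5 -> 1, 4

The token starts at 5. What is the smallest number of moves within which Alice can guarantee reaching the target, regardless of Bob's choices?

A0 = {2}
A1: add {1} — 1 (Alice) has 1→2.
A2: add {5} — 5 (Alice) has 5→1.
A3 = A2; e.g. 3 (Bob) can still go to 4. Fixed point.
5 enters the attractor at level 2, so Alice can force the target in 2 moves from there.

2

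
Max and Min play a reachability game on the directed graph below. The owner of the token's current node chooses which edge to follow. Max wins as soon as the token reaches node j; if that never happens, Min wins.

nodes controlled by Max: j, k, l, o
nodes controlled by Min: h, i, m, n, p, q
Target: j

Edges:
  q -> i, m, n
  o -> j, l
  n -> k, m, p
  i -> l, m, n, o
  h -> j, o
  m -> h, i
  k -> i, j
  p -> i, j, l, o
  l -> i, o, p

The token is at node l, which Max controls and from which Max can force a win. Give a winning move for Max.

o

A0 = {j}
A1: add {k, o} — k (Max) has k→j; o (Max) has o→j.
A2: add {h, l} — h (Min): all of {j, o} already in; l (Max) has l→o.
A3 = A2; e.g. i (Min) can still go to m. Fixed point.
From l, successor o is in the attractor (rank 1); the other successors i, p are not.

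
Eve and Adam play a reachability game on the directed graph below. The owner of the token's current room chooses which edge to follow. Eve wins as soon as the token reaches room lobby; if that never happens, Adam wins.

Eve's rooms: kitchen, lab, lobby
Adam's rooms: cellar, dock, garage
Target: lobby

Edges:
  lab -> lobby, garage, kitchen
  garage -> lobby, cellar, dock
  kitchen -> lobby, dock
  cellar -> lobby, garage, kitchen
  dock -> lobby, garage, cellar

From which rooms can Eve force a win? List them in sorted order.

kitchen, lab, lobby

A0 = {lobby}
A1: add {kitchen, lab} — lab (Eve) has lab→lobby; kitchen (Eve) has kitchen→lobby.
A2 = A1; e.g. garage (Adam) can still go to cellar. Fixed point.
Eve's winning region = {kitchen, lab, lobby}.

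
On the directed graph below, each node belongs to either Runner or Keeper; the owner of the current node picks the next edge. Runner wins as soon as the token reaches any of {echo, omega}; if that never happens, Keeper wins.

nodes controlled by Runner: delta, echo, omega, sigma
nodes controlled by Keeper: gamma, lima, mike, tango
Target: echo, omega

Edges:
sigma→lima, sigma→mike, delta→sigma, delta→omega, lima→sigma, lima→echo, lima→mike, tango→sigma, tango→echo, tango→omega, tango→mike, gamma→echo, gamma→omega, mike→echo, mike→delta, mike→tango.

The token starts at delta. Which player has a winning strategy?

Runner

A0 = {echo, omega}
A1: add {delta, gamma} — delta (Runner) has delta→omega; gamma (Keeper): all of {echo, omega} already in.
A2 = A1; e.g. sigma (Runner) has no edge into A1. Fixed point.
delta ∈ A1, so Runner can force the target.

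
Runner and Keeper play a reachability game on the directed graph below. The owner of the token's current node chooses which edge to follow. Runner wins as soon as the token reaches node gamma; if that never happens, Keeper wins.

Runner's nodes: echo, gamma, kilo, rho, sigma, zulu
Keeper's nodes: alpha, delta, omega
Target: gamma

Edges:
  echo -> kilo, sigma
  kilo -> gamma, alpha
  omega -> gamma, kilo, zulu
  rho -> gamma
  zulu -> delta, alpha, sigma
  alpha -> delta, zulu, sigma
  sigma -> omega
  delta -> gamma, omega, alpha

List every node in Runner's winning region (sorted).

A0 = {gamma}
A1: add {kilo, rho} — kilo (Runner) has kilo→gamma; rho (Runner) has rho→gamma.
A2: add {echo} — echo (Runner) has echo→kilo.
A3 = A2; e.g. omega (Keeper) can still go to zulu. Fixed point.
Runner's winning region = {echo, gamma, kilo, rho}.

echo, gamma, kilo, rho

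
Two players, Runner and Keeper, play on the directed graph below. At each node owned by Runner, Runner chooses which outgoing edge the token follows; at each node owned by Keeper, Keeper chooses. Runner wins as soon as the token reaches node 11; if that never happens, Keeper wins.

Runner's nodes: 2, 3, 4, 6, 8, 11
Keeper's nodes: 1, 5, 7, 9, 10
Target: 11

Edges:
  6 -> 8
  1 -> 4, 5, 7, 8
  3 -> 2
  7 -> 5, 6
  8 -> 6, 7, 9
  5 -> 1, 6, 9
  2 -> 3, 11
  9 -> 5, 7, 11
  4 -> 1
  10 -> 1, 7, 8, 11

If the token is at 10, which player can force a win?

A0 = {11}
A1: add {2} — 2 (Runner) has 2→11.
A2: add {3} — 3 (Runner) has 3→2.
A3 = A2; e.g. 1 (Keeper) can still go to 4. Fixed point.
10 never enters the attractor, so Keeper can avoid the target forever.

Keeper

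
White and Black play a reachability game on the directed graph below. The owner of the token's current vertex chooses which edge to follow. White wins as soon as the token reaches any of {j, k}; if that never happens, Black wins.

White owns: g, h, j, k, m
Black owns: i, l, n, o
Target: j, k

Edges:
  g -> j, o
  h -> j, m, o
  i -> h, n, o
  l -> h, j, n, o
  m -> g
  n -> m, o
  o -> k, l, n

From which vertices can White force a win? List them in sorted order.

g, h, j, k, m

A0 = {j, k}
A1: add {g, h} — g (White) has g→j; h (White) has h→j.
A2: add {m} — m (White) has m→g.
A3 = A2; e.g. i (Black) can still go to n. Fixed point.
White's winning region = {g, h, j, k, m}.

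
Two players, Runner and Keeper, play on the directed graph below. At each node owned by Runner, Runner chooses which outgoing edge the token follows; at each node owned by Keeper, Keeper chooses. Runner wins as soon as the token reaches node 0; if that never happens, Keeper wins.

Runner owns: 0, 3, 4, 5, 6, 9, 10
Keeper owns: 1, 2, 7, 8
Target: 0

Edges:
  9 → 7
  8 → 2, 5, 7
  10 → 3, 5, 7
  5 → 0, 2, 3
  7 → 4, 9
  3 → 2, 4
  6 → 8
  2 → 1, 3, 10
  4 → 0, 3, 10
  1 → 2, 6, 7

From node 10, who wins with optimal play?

Runner

A0 = {0}
A1: add {4, 5} — 4 (Runner) has 4→0; 5 (Runner) has 5→0.
A2: add {3, 10} — 3 (Runner) has 3→4; 10 (Runner) has 10→5.
A3 = A2; e.g. 1 (Keeper) can still go to 2. Fixed point.
10 ∈ A2, so Runner can force the target.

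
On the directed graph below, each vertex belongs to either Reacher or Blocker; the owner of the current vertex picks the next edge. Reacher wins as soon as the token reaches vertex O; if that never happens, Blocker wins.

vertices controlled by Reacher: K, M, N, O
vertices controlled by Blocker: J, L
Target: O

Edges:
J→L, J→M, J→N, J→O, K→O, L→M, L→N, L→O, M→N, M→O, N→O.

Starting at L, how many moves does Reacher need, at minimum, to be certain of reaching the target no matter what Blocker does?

2

A0 = {O}
A1: add {K, M, N} — K (Reacher) has K→O; M (Reacher) has M→O; N (Reacher) has N→O.
A2: add {L} — L (Blocker): all of {M, N, O} already in.
L enters the attractor at level 2, so Reacher can force the target in 2 moves from there.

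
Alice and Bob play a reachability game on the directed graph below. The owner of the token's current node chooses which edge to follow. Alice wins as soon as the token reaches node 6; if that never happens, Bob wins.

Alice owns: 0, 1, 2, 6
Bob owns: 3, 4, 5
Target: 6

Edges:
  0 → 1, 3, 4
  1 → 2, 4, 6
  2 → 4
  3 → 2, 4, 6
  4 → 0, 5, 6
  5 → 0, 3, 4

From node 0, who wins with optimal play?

A0 = {6}
A1: add {1} — 1 (Alice) has 1→6.
A2: add {0} — 0 (Alice) has 0→1.
A3 = A2; e.g. 2 (Alice) has no edge into A2. Fixed point.
0 ∈ A2, so Alice can force the target.

Alice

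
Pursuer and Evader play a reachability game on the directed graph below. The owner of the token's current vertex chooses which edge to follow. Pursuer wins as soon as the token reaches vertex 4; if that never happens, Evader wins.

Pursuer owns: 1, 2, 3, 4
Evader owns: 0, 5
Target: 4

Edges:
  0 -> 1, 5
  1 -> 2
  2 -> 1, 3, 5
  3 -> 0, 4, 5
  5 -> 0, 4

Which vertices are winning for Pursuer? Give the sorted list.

1, 2, 3, 4

A0 = {4}
A1: add {3} — 3 (Pursuer) has 3→4.
A2: add {2} — 2 (Pursuer) has 2→3.
A3: add {1} — 1 (Pursuer) has 1→2.
A4 = A3; e.g. 0 (Evader) can still go to 5. Fixed point.
Pursuer's winning region = {1, 2, 3, 4}.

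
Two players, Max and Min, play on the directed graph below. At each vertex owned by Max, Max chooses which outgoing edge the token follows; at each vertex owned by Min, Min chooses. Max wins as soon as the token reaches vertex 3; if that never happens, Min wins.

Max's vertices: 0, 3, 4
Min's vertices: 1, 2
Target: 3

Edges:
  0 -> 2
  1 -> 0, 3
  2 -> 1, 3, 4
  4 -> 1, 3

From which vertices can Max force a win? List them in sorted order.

3, 4

A0 = {3}
A1: add {4} — 4 (Max) has 4→3.
A2 = A1; e.g. 0 (Max) has no edge into A1. Fixed point.
Max's winning region = {3, 4}.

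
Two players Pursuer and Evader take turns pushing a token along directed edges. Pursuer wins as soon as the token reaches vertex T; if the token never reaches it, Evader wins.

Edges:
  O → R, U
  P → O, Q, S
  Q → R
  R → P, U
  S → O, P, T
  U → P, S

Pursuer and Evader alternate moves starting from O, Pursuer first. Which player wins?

Evader

Track states (vertex, player-to-move).
A0 = {(T,Pursuer), (T,Evader)}
A1: add {(S,Pursuer)}.
A2 = A1; e.g. (O,Pursuer) stays out. (O,Pursuer) never enters ⇒ Evader avoids the target.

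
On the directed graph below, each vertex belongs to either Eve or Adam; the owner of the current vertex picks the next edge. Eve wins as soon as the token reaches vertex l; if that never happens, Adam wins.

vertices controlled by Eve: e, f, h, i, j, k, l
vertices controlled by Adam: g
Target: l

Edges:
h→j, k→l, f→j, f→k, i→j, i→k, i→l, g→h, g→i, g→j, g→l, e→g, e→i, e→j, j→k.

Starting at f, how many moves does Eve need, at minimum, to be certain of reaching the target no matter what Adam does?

2

A0 = {l}
A1: add {i, k} — i (Eve) has i→l; k (Eve) has k→l.
A2: add {e, f, j} — e (Eve) has e→i; f (Eve) has f→k; j (Eve) has j→k.
f enters the attractor at level 2, so Eve can force the target in 2 moves from there.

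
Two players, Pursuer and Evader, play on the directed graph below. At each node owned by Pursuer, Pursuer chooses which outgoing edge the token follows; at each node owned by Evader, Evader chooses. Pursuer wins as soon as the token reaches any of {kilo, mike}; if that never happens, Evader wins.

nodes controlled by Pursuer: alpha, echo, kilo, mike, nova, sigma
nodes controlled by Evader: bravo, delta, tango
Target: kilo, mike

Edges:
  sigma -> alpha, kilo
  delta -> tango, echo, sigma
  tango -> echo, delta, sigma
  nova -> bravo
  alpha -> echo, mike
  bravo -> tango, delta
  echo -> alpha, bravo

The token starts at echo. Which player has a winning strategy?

A0 = {kilo, mike}
A1: add {alpha, sigma} — alpha (Pursuer) has alpha→mike; sigma (Pursuer) has sigma→kilo.
A2: add {echo} — echo (Pursuer) has echo→alpha.
A3 = A2; e.g. tango (Evader) can still go to delta. Fixed point.
echo ∈ A2, so Pursuer can force the target.

Pursuer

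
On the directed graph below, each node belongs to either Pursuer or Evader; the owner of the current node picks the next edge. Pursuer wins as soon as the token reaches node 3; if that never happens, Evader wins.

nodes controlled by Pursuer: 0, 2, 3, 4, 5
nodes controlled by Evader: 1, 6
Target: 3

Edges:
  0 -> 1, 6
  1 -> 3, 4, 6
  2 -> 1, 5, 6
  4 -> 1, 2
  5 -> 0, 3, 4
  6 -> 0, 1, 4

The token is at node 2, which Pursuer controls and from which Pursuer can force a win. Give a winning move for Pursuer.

5

A0 = {3}
A1: add {5} — 5 (Pursuer) has 5→3.
A2: add {2} — 2 (Pursuer) has 2→5.
A3: add {4} — 4 (Pursuer) has 4→2.
A4 = A3; e.g. 0 (Pursuer) has no edge into A3. Fixed point.
From 2, successor 5 is in the attractor (rank 1); the other successors 1, 6 are not.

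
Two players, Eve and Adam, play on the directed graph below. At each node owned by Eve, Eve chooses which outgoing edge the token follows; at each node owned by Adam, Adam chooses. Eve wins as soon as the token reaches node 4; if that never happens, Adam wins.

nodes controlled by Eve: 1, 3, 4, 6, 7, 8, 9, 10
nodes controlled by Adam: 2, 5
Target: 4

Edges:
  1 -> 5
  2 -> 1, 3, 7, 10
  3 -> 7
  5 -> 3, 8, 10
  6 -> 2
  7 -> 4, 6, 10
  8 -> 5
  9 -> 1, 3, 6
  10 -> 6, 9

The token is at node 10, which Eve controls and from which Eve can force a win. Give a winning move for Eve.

9

A0 = {4}
A1: add {7} — 7 (Eve) has 7→4.
A2: add {3} — 3 (Eve) has 3→7.
A3: add {9} — 9 (Eve) has 9→3.
A4: add {10} — 10 (Eve) has 10→9.
A5 = A4; e.g. 1 (Eve) has no edge into A4. Fixed point.
From 10, successor 9 is in the attractor (rank 3); the other successor 6 is not.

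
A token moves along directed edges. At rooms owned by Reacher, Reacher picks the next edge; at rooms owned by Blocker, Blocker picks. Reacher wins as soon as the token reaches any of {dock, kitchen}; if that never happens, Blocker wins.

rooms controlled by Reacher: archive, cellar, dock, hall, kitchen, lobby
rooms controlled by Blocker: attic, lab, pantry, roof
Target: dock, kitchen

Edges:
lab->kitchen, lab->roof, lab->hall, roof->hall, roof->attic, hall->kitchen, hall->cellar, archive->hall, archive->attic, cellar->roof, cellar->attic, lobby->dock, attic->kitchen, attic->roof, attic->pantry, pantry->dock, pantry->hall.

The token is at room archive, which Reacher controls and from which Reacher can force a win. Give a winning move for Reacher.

hall

A0 = {dock, kitchen}
A1: add {hall, lobby} — hall (Reacher) has hall→kitchen; lobby (Reacher) has lobby→dock.
A2: add {archive, pantry} — archive (Reacher) has archive→hall; pantry (Blocker): all of {dock, hall} already in.
A3 = A2; e.g. lab (Blocker) can still go to roof. Fixed point.
From archive, successor hall is in the attractor (rank 1); the other successor attic is not.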